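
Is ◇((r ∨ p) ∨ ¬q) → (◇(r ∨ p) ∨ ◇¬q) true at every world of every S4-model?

Valid

Tableau for the negation ¬(◇((r ∨ p) ∨ ¬q) → (◇(r ∨ p) ∨ ◇¬q)):
1. ¬(◇((r ∨ p) ∨ ¬q) → (◇(r ∨ p) ∨ ◇¬q)), w0
2. ◇((r ∨ p) ∨ ¬q), w0   [¬→-rule on 1]
3. ¬(◇(r ∨ p) ∨ ◇¬q), w0   [¬→-rule on 1]
4. ¬◇(r ∨ p), w0   [¬∨-rule on 3]
5. ¬◇¬q, w0   [¬∨-rule on 3]
6. ¬(r ∨ p), w0   [¬◇-rule on 4 via w0Rw0]
7. ¬r, w0   [¬∨-rule on 6]
8. ¬p, w0   [¬∨-rule on 6]
9. q, w0   [¬◇-rule on 5 via w0Rw0]
10. (r ∨ p) ∨ ¬q, w1   [◇-rule on 2: fresh world w1, w0Rw1]
11. ¬(r ∨ p), w1   [¬◇-rule on 4 via w0Rw1]
12. ¬r, w1   [¬∨-rule on 11]
13. ¬p, w1   [¬∨-rule on 11]
14. q, w1   [¬◇-rule on 5 via w0Rw1]
15. r ∨ p, w1   [∨-rule on 10 (branches; this branch)]
16. p, w1   [∨-rule on 15 (branches; this branch)]
Accessibility: w0Rw0, w0Rw1, w1Rw1
Branch closes: p and ¬p both at w1.
Every branch of the negation's tableau closes; the branch above is one of them.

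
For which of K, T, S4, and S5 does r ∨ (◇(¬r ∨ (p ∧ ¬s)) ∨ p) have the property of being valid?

T-tableau for the negation ¬(r ∨ (◇(¬r ∨ (p ∧ ¬s)) ∨ p)):
1. ¬(r ∨ (◇(¬r ∨ (p ∧ ¬s)) ∨ p)), u
2. ¬r, u
3. ¬(◇(¬r ∨ (p ∧ ¬s)) ∨ p), u
4. ¬◇(¬r ∨ (p ∧ ¬s)), u
5. ¬p, u
6. ¬(¬r ∨ (p ∧ ¬s)), u
7. r, u
8. ¬(p ∧ ¬s), u
Accessibility: uRu
Branch closes: r and ¬r both at u.
Every branch closes (one shown): valid in T, hence also in S4, S5 (every theorem of T is a theorem of S4 and S5).
K-tableau for the negation ¬(r ∨ (◇(¬r ∨ (p ∧ ¬s)) ∨ p)):
1. ¬(r ∨ (◇(¬r ∨ (p ∧ ¬s)) ∨ p)), u
2. ¬r, u
3. ¬(◇(¬r ∨ (p ∧ ¬s)) ∨ p), u
4. ¬◇(¬r ∨ (p ∧ ¬s)), u
5. ¬p, u
Complete open branch: countermodel on a K-frame, so not valid in K.

T, S4, S5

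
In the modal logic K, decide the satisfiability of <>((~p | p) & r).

1. <>((~p | p) & r), 0
2. (~p | p) & r, 1
3. ~p | p, 1
4. r, 1
5. p, 1
Accessibility: 0R1

Satisfiable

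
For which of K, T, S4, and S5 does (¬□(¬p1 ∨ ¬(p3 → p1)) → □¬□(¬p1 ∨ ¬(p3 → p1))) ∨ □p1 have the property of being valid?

S4-tableau for the negation ¬((¬□(¬p1 ∨ ¬(p3 → p1)) → □¬□(¬p1 ∨ ¬(p3 → p1))) ∨ □p1):
1. ¬((¬□(¬p1 ∨ ¬(p3 → p1)) → □¬□(¬p1 ∨ ¬(p3 → p1))) ∨ □p1), 0
2. ¬(¬□(¬p1 ∨ ¬(p3 → p1)) → □¬□(¬p1 ∨ ¬(p3 → p1))), 0
3. ¬□p1, 0
4. ¬□(¬p1 ∨ ¬(p3 → p1)), 0
5. ¬□¬□(¬p1 ∨ ¬(p3 → p1)), 0
6. ¬p1, 1
7. ¬(¬p1 ∨ ¬(p3 → p1)), 2
8. p1, 2
9. p3 → p1, 2
10. □(¬p1 ∨ ¬(p3 → p1)), 3
11. ¬p1 ∨ ¬(p3 → p1), 3
12. ¬(p3 → p1), 3
13. p3, 3
14. ¬p1, 3
Accessibility: 0R0, 0R1, 0R2, 0R3, 1R1, 2R2, 3R3
Complete open branch: countermodel on an S4-frame, so not valid in S4, nor in K, T (the same frame is also a K-frame and a T-frame).
S5-tableau for the negation ¬((¬□(¬p1 ∨ ¬(p3 → p1)) → □¬□(¬p1 ∨ ¬(p3 → p1))) ∨ □p1):
1. ¬((¬□(¬p1 ∨ ¬(p3 → p1)) → □¬□(¬p1 ∨ ¬(p3 → p1))) ∨ □p1), 0
2. ¬(¬□(¬p1 ∨ ¬(p3 → p1)) → □¬□(¬p1 ∨ ¬(p3 → p1))), 0
3. ¬□p1, 0
4. ¬□(¬p1 ∨ ¬(p3 → p1)), 0
5. ¬□¬□(¬p1 ∨ ¬(p3 → p1)), 0
6. ¬p1, 1
7. ¬(¬p1 ∨ ¬(p3 → p1)), 2
8. p1, 2
9. p3 → p1, 2
10. □(¬p1 ∨ ¬(p3 → p1)), 3
11. ¬p1 ∨ ¬(p3 → p1), 0
12. ¬p1 ∨ ¬(p3 → p1), 1
13. ¬p1 ∨ ¬(p3 → p1), 2
14. ¬p1 ∨ ¬(p3 → p1), 3
15. ¬(p3 → p1), 0
16. p3, 0
17. ¬p1, 0
18. ¬(p3 → p1), 1
19. p3, 1
20. ¬(p3 → p1), 2
21. p3, 2
22. ¬p1, 2
Accessibility: 0R0, 0R1, 0R2, 0R3, 1R0, 1R1, 1R2, 1R3, 2R0, 2R1, 2R2, 2R3, 3R0, 3R1, 3R2, 3R3
Branch closes: p1 and ¬p1 both at 2.
Every branch closes (one shown): valid in S5.

S5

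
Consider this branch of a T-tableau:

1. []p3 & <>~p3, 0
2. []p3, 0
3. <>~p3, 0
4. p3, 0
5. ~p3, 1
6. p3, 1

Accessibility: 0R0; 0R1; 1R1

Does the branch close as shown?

Both p3 and ~p3 appear at 1.

Yes, closed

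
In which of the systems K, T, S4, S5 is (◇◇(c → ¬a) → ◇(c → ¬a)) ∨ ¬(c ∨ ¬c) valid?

S4-tableau for the negation ¬((◇◇(c → ¬a) → ◇(c → ¬a)) ∨ ¬(c ∨ ¬c)):
1. ¬((◇◇(c → ¬a) → ◇(c → ¬a)) ∨ ¬(c ∨ ¬c)), w0
2. ¬(◇◇(c → ¬a) → ◇(c → ¬a)), w0
3. c ∨ ¬c, w0
4. ◇◇(c → ¬a), w0
5. ¬◇(c → ¬a), w0
6. ¬(c → ¬a), w0
7. c, w0
8. a, w0
9. ◇(c → ¬a), w1
10. ¬(c → ¬a), w1
11. c, w1
12. a, w1
13. c → ¬a, w2
14. ¬(c → ¬a), w2
15. c, w2
16. a, w2
17. ¬a, w2
Accessibility: w0Rw0, w0Rw1, w0Rw2, w1Rw1, w1Rw2, w2Rw2
Branch closes: a and ¬a both at w2.
Every branch closes (one shown): valid in S4, hence also in S5 (every theorem of S4 is a theorem of S5).
T-tableau for the negation ¬((◇◇(c → ¬a) → ◇(c → ¬a)) ∨ ¬(c ∨ ¬c)):
1. ¬((◇◇(c → ¬a) → ◇(c → ¬a)) ∨ ¬(c ∨ ¬c)), w0
2. ¬(◇◇(c → ¬a) → ◇(c → ¬a)), w0
3. c ∨ ¬c, w0
4. ◇◇(c → ¬a), w0
5. ¬◇(c → ¬a), w0
6. ¬(c → ¬a), w0
7. c, w0
8. a, w0
9. ◇(c → ¬a), w1
10. ¬(c → ¬a), w1
11. c, w1
12. a, w1
13. c → ¬a, w2
14. ¬a, w2
Accessibility: w0Rw0, w0Rw1, w1Rw1, w1Rw2, w2Rw2
Complete open branch: countermodel on a T-frame, so not valid in T, nor in K (the same frame is also a K-frame).

S4, S5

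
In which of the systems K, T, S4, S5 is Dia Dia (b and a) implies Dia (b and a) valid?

S4-tableau for the negation not (Dia Dia (b and a) implies Dia (b and a)):
1. not (Dia Dia (b and a) implies Dia (b and a)), u
2. Dia Dia (b and a), u   [neg-implies-rule on 1]
3. not Dia (b and a), u   [neg-implies-rule on 1]
4. not (b and a), u   [neg-Dia-rule on 3 via uRu]
5. not a, u   [neg-and-rule on 4 (branches; this branch)]
6. Dia (b and a), v   [Dia-rule on 2: fresh world v, uRv]
7. not (b and a), v   [neg-Dia-rule on 3 via uRv]
8. not a, v   [neg-and-rule on 7 (branches; this branch)]
9. b and a, w   [Dia-rule on 6: fresh world w, vRw]
10. b, w   [and-rule on 9]
11. a, w   [and-rule on 9]
12. not (b and a), w   [neg-Dia-rule on 3 via uRw]
13. not a, w   [neg-and-rule on 12 (branches; this branch)]
Accessibility: uRu, uRv, uRw, vRv, vRw, wRw
Branch closes: a and not a both at w.
Every branch closes (one shown): valid in S4, hence also in S5 (every theorem of S4 is a theorem of S5).
T-tableau for the negation not (Dia Dia (b and a) implies Dia (b and a)):
1. not (Dia Dia (b and a) implies Dia (b and a)), u
2. Dia Dia (b and a), u   [neg-implies-rule on 1]
3. not Dia (b and a), u   [neg-implies-rule on 1]
4. not (b and a), u   [neg-Dia-rule on 3 via uRu]
5. not a, u   [neg-and-rule on 4 (branches; this branch)]
6. Dia (b and a), v   [Dia-rule on 2: fresh world v, uRv]
7. not (b and a), v   [neg-Dia-rule on 3 via uRv]
8. not a, v   [neg-and-rule on 7 (branches; this branch)]
9. b and a, w   [Dia-rule on 6: fresh world w, vRw]
10. b, w   [and-rule on 9]
11. a, w   [and-rule on 9]
Accessibility: uRu, uRv, vRv, vRw, wRw
Complete open branch: countermodel on a T-frame, so not valid in T, nor in K (the same frame is also a K-frame).

S4, S5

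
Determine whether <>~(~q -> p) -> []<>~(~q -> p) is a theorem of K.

Tableau for the negation ~(<>~(~q -> p) -> []<>~(~q -> p)):
1. ~(<>~(~q -> p) -> []<>~(~q -> p)), 0
2. <>~(~q -> p), 0   [~->-rule on 1]
3. ~[]<>~(~q -> p), 0   [~->-rule on 1]
4. ~(~q -> p), 1   [<>-rule on 2: fresh world 1, 0R1]
5. ~q, 1   [~->-rule on 4]
6. ~p, 1   [~->-rule on 4]
7. ~<>~(~q -> p), 2   [~[]-rule on 3: fresh world 2, 0R2]
Accessibility: 0R1, 0R2
The negation has an open branch (countermodel exists).

Invalid (countermodel exists)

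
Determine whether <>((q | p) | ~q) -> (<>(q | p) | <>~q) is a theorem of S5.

Tableau for the negation ~(<>((q | p) | ~q) -> (<>(q | p) | <>~q)):
1. ~(<>((q | p) | ~q) -> (<>(q | p) | <>~q)), u
2. <>((q | p) | ~q), u
3. ~(<>(q | p) | <>~q), u
4. ~<>(q | p), u
5. ~<>~q, u
6. ~(q | p), u
7. ~q, u
8. ~p, u
9. q, u
Accessibility: uRu
Branch closes: q and ~q both at u.
All branches of the negation close; one closing branch shown above.

Yes, valid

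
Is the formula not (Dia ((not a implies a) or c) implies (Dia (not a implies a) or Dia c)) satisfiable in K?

1. not (Dia ((not a implies a) or c) implies (Dia (not a implies a) or Dia c)), w0
2. Dia ((not a implies a) or c), w0   [neg-implies-rule on 1]
3. not (Dia (not a implies a) or Dia c), w0   [neg-implies-rule on 1]
4. not Dia (not a implies a), w0   [neg-or-rule on 3]
5. not Dia c, w0   [neg-or-rule on 3]
6. (not a implies a) or c, w1   [Dia-rule on 2: fresh world w1, w0Rw1]
7. not (not a implies a), w1   [neg-Dia-rule on 4 via w0Rw1]
8. not a, w1   [neg-implies-rule on 7]
9. not c, w1   [neg-Dia-rule on 5 via w0Rw1]
10. not a implies a, w1   [or-rule on 6 (branches; this branch)]
11. a, w1   [implies-rule on 10 (branches; this branch)]
Accessibility: w0Rw1
Branch closes: a and not a both at w1.
(One branch shown.) All branches close.

No, unsatisfiable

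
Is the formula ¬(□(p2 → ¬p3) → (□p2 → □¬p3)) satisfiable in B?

No, unsatisfiable

1. ¬(□(p2 → ¬p3) → (□p2 → □¬p3)), 0
2. □(p2 → ¬p3), 0
3. ¬(□p2 → □¬p3), 0
4. □p2, 0
5. ¬□¬p3, 0
6. p2 → ¬p3, 0
7. p2, 0
8. ¬p3, 0
9. p3, 1
10. p2 → ¬p3, 1
11. p2, 1
12. ¬p3, 1
Accessibility: 0R0, 0R1, 1R0, 1R1
Branch closes: p3 and ¬p3 both at 1.
Every branch closes; the branch above is one of them.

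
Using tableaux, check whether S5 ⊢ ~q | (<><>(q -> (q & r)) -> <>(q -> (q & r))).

Tableau for the negation ~(~q | (<><>(q -> (q & r)) -> <>(q -> (q & r)))):
1. ~(~q | (<><>(q -> (q & r)) -> <>(q -> (q & r)))), u
2. q, u
3. ~(<><>(q -> (q & r)) -> <>(q -> (q & r))), u
4. <><>(q -> (q & r)), u
5. ~<>(q -> (q & r)), u
6. ~(q -> (q & r)), u
7. ~(q & r), u
8. ~r, u
9. <>(q -> (q & r)), v
10. ~(q -> (q & r)), v
11. q, v
12. ~(q & r), v
13. ~r, v
14. q -> (q & r), w
15. ~(q -> (q & r)), w
16. q, w
17. ~(q & r), w
18. q & r, w
19. r, w
20. ~r, w
Accessibility: uRu, uRv, uRw, vRu, vRv, vRw, wRu, wRv, wRw
Branch closes: r and ~r both at w.
All branches of the negation close; one closing branch shown above.

Valid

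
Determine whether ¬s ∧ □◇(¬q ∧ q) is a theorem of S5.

Tableau for the negation ¬(¬s ∧ □◇(¬q ∧ q)):
1. ¬(¬s ∧ □◇(¬q ∧ q)), w0
2. ¬□◇(¬q ∧ q), w0   [¬∧-rule on 1 (branches; this branch)]
3. ¬◇(¬q ∧ q), w1   [¬□-rule on 2: fresh world w1, w0Rw1]
4. ¬(¬q ∧ q), w0   [¬◇-rule on 3 via w1Rw0]
5. ¬(¬q ∧ q), w1   [¬◇-rule on 3 via w1Rw1]
6. ¬q, w0   [¬∧-rule on 4 (branches; this branch)]
7. ¬q, w1   [¬∧-rule on 5 (branches; this branch)]
Accessibility: w0Rw0, w0Rw1, w1Rw0, w1Rw1
The negation has an open branch (countermodel exists).

Invalid (countermodel exists)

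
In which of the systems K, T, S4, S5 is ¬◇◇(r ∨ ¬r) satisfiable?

K

K-tableau for the formula:
1. ¬◇◇(r ∨ ¬r), u
Complete open branch: satisfiable in K.
T-tableau for the formula:
1. ¬◇◇(r ∨ ¬r), u
2. ¬◇(r ∨ ¬r), u
3. ¬(r ∨ ¬r), u
4. ¬r, u
5. r, u
Accessibility: uRu
Branch closes: r and ¬r both at u.
Every branch closes (one shown): unsatisfiable in T, hence also in S4, S5 (every S4/S5-frame is a T-frame).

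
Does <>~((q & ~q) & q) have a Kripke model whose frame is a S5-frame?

1. <>~((q & ~q) & q), w0
2. ~((q & ~q) & q), w1   [<>-rule on 1: fresh world w1, w0Rw1]
3. ~q, w1   [~&-rule on 2 (branches; this branch)]
Accessibility: w0Rw0, w0Rw1, w1Rw0, w1Rw1

Satisfiable (open branch found)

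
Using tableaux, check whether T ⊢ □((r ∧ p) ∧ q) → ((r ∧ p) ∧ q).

Tableau for the negation ¬(□((r ∧ p) ∧ q) → ((r ∧ p) ∧ q)):
1. ¬(□((r ∧ p) ∧ q) → ((r ∧ p) ∧ q)), 0
2. □((r ∧ p) ∧ q), 0   [¬→-rule on 1]
3. ¬((r ∧ p) ∧ q), 0   [¬→-rule on 1]
4. (r ∧ p) ∧ q, 0   [□-rule on 2 via 0R0]
5. r ∧ p, 0   [∧-rule on 4]
6. q, 0   [∧-rule on 4]
7. r, 0   [∧-rule on 5]
8. p, 0   [∧-rule on 5]
9. ¬(r ∧ p), 0   [¬∧-rule on 3 (branches; this branch)]
10. ¬p, 0   [¬∧-rule on 9 (branches; this branch)]
Accessibility: 0R0
Branch closes: p and ¬p both at 0.
All branches of the negation close; one closing branch shown above.

Yes, valid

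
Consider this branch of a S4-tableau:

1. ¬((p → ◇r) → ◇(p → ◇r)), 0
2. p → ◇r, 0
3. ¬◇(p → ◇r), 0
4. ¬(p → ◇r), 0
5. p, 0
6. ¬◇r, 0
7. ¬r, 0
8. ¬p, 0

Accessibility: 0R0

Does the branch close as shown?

Closed

Both p and ¬p appear at 0.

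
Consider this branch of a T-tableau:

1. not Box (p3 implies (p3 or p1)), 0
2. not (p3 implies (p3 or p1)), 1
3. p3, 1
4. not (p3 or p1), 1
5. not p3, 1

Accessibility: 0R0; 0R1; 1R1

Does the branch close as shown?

Yes, closed

Both p3 and not p3 appear at 1.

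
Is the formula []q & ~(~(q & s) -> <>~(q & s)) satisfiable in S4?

1. []q & ~(~(q & s) -> <>~(q & s)), u
2. []q, u
3. ~(~(q & s) -> <>~(q & s)), u
4. ~(q & s), u
5. ~<>~(q & s), u
6. q, u
7. q & s, u
8. s, u
9. ~s, u
Accessibility: uRu
Branch closes: s and ~s both at u.
(One branch shown.) All branches close.

Unsatisfiable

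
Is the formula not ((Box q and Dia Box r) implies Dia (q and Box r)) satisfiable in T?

1. not ((Box q and Dia Box r) implies Dia (q and Box r)), u
2. Box q and Dia Box r, u
3. not Dia (q and Box r), u
4. Box q, u
5. Dia Box r, u
6. not (q and Box r), u
7. q, u
8. not Box r, u
9. Box r, v
10. not (q and Box r), v
11. q, v
12. r, v
13. not Box r, v
14. not r, w
15. not (q and Box r), w
16. q, w
17. not Box r, w
18. not r, x
19. r, x
Accessibility: uRu, uRv, uRw, vRv, vRx, wRw, xRx
Branch closes: r and not r both at x.
(One branch shown.) All branches close.

No, unsatisfiable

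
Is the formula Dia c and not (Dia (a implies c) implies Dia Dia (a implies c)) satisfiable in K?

Satisfiable (open branch found)

1. Dia c and not (Dia (a implies c) implies Dia Dia (a implies c)), w0
2. Dia c, w0   [and-rule on 1]
3. not (Dia (a implies c) implies Dia Dia (a implies c)), w0   [and-rule on 1]
4. Dia (a implies c), w0   [neg-implies-rule on 3]
5. not Dia Dia (a implies c), w0   [neg-implies-rule on 3]
6. c, w1   [Dia-rule on 2: fresh world w1, w0Rw1]
7. not Dia (a implies c), w1   [neg-Dia-rule on 5 via w0Rw1]
8. a implies c, w2   [Dia-rule on 4: fresh world w2, w0Rw2]
9. not Dia (a implies c), w2   [neg-Dia-rule on 5 via w0Rw2]
10. c, w2   [implies-rule on 8 (branches; this branch)]
Accessibility: w0Rw1, w0Rw2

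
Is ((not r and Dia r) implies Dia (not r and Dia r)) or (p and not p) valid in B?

Tableau for the negation not (((not r and Dia r) implies Dia (not r and Dia r)) or (p and not p)):
1. not (((not r and Dia r) implies Dia (not r and Dia r)) or (p and not p)), u
2. not ((not r and Dia r) implies Dia (not r and Dia r)), u   [neg-or-rule on 1]
3. not (p and not p), u   [neg-or-rule on 1]
4. not r and Dia r, u   [neg-implies-rule on 2]
5. not Dia (not r and Dia r), u   [neg-implies-rule on 2]
6. not r, u   [and-rule on 4]
7. Dia r, u   [and-rule on 4]
8. not (not r and Dia r), u   [neg-Dia-rule on 5 via uRu]
9. p, u   [neg-and-rule on 3 (branches; this branch)]
10. not Dia r, u   [neg-and-rule on 8 (branches; this branch)]
11. r, v   [Dia-rule on 7: fresh world v, uRv]
12. not (not r and Dia r), v   [neg-Dia-rule on 5 via uRv]
13. not r, v   [neg-Dia-rule on 10 via uRv]
Accessibility: uRu, uRv, vRu, vRv
Branch closes: r and not r both at v.
Every branch of the negation's tableau closes; the branch above is one of them.

Valid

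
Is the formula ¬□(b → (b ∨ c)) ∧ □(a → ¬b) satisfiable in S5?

Unsatisfiable

1. ¬□(b → (b ∨ c)) ∧ □(a → ¬b), u
2. ¬□(b → (b ∨ c)), u
3. □(a → ¬b), u
4. a → ¬b, u
5. ¬b, u
6. ¬(b → (b ∨ c)), v
7. b, v
8. ¬(b ∨ c), v
9. ¬b, v
10. ¬c, v
Accessibility: uRu, uRv, vRu, vRv
Branch closes: b and ¬b both at v.
(One branch shown.) All branches close.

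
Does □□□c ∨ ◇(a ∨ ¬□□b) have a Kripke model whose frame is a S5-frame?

Satisfiable (open branch found)

1. □□□c ∨ ◇(a ∨ ¬□□b), 0
2. ◇(a ∨ ¬□□b), 0
3. a ∨ ¬□□b, 1
4. ¬□□b, 1
5. ¬□b, 2
6. ¬b, 3
Accessibility: 0R0, 0R1, 0R2, 0R3, 1R0, 1R1, 1R2, 1R3, 2R0, 2R1, 2R2, 2R3, 3R0, 3R1, 3R2, 3R3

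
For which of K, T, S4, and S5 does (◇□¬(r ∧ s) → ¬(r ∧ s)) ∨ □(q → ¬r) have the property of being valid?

S4-tableau for the negation ¬((◇□¬(r ∧ s) → ¬(r ∧ s)) ∨ □(q → ¬r)):
1. ¬((◇□¬(r ∧ s) → ¬(r ∧ s)) ∨ □(q → ¬r)), u
2. ¬(◇□¬(r ∧ s) → ¬(r ∧ s)), u   [¬∨-rule on 1]
3. ¬□(q → ¬r), u   [¬∨-rule on 1]
4. ◇□¬(r ∧ s), u   [¬→-rule on 2]
5. r ∧ s, u   [¬→-rule on 2]
6. r, u   [∧-rule on 5]
7. s, u   [∧-rule on 5]
8. ¬(q → ¬r), v   [¬□-rule on 3: fresh world v, uRv]
9. q, v   [¬→-rule on 8]
10. r, v   [¬→-rule on 8]
11. □¬(r ∧ s), w   [◇-rule on 4: fresh world w, uRw]
12. ¬(r ∧ s), w   [□-rule on 11 via wRw]
13. ¬s, w   [¬∧-rule on 12 (branches; this branch)]
Accessibility: uRu, uRv, uRw, vRv, wRw
Complete open branch: countermodel on an S4-frame, so not valid in S4, nor in K, T (the same frame is also a K-frame and a T-frame).
S5-tableau for the negation ¬((◇□¬(r ∧ s) → ¬(r ∧ s)) ∨ □(q → ¬r)):
1. ¬((◇□¬(r ∧ s) → ¬(r ∧ s)) ∨ □(q → ¬r)), u
2. ¬(◇□¬(r ∧ s) → ¬(r ∧ s)), u   [¬∨-rule on 1]
3. ¬□(q → ¬r), u   [¬∨-rule on 1]
4. ◇□¬(r ∧ s), u   [¬→-rule on 2]
5. r ∧ s, u   [¬→-rule on 2]
6. r, u   [∧-rule on 5]
7. s, u   [∧-rule on 5]
8. ¬(q → ¬r), v   [¬□-rule on 3: fresh world v, uRv]
9. q, v   [¬→-rule on 8]
10. r, v   [¬→-rule on 8]
11. □¬(r ∧ s), w   [◇-rule on 4: fresh world w, uRw]
12. ¬(r ∧ s), u   [□-rule on 11 via wRu]
13. ¬(r ∧ s), v   [□-rule on 11 via wRv]
14. ¬(r ∧ s), w   [□-rule on 11 via wRw]
15. ¬s, u   [¬∧-rule on 12 (branches; this branch)]
Accessibility: uRu, uRv, uRw, vRu, vRv, vRw, wRu, wRv, wRw
Branch closes: s and ¬s both at u.
Every branch closes (one shown): valid in S5.

S5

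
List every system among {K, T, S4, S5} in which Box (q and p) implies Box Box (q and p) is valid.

S4-tableau for the negation not (Box (q and p) implies Box Box (q and p)):
1. not (Box (q and p) implies Box Box (q and p)), 0
2. Box (q and p), 0
3. not Box Box (q and p), 0
4. q and p, 0
5. q, 0
6. p, 0
7. not Box (q and p), 1
8. q and p, 1
9. q, 1
10. p, 1
11. not (q and p), 2
12. q and p, 2
13. q, 2
14. p, 2
15. not p, 2
Accessibility: 0R0, 0R1, 0R2, 1R1, 1R2, 2R2
Branch closes: p and not p both at 2.
Every branch closes (one shown): valid in S4, hence also in S5 (every theorem of S4 is a theorem of S5).
T-tableau for the negation not (Box (q and p) implies Box Box (q and p)):
1. not (Box (q and p) implies Box Box (q and p)), 0
2. Box (q and p), 0
3. not Box Box (q and p), 0
4. q and p, 0
5. q, 0
6. p, 0
7. not Box (q and p), 1
8. q and p, 1
9. q, 1
10. p, 1
11. not (q and p), 2
12. not p, 2
Accessibility: 0R0, 0R1, 1R1, 1R2, 2R2
Complete open branch: countermodel on a T-frame, so not valid in T, nor in K (the same frame is also a K-frame).

S4, S5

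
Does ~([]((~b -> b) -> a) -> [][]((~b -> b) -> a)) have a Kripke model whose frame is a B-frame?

1. ~([]((~b -> b) -> a) -> [][]((~b -> b) -> a)), w0
2. []((~b -> b) -> a), w0   [~->-rule on 1]
3. ~[][]((~b -> b) -> a), w0   [~->-rule on 1]
4. (~b -> b) -> a, w0   [[]-rule on 2 via w0Rw0]
5. a, w0   [->-rule on 4 (branches; this branch)]
6. ~[]((~b -> b) -> a), w1   [~[]-rule on 3: fresh world w1, w0Rw1]
7. (~b -> b) -> a, w1   [[]-rule on 2 via w0Rw1]
8. a, w1   [->-rule on 7 (branches; this branch)]
9. ~((~b -> b) -> a), w2   [~[]-rule on 6: fresh world w2, w1Rw2]
10. ~b -> b, w2   [~->-rule on 9]
11. ~a, w2   [~->-rule on 9]
12. b, w2   [->-rule on 10 (branches; this branch)]
Accessibility: w0Rw0, w0Rw1, w1Rw0, w1Rw1, w1Rw2, w2Rw1, w2Rw2

Satisfiable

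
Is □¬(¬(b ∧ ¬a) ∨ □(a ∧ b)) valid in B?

No, not valid

Tableau for the negation ¬□¬(¬(b ∧ ¬a) ∨ □(a ∧ b)):
1. ¬□¬(¬(b ∧ ¬a) ∨ □(a ∧ b)), w0
2. ¬(b ∧ ¬a) ∨ □(a ∧ b), w1
3. □(a ∧ b), w1
4. a ∧ b, w0
5. a, w0
6. b, w0
7. a ∧ b, w1
8. a, w1
9. b, w1
Accessibility: w0Rw0, w0Rw1, w1Rw0, w1Rw1
The negation has an open branch (countermodel exists).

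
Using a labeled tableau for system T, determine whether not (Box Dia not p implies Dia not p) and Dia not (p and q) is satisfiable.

Unsatisfiable (every branch closes)

1. not (Box Dia not p implies Dia not p) and Dia not (p and q), u
2. not (Box Dia not p implies Dia not p), u   [and-rule on 1]
3. Dia not (p and q), u   [and-rule on 1]
4. Box Dia not p, u   [neg-implies-rule on 2]
5. not Dia not p, u   [neg-implies-rule on 2]
6. Dia not p, u   [Box-rule on 4 via uRu]
7. p, u   [neg-Dia-rule on 5 via uRu]
8. not (p and q), v   [Dia-rule on 3: fresh world v, uRv]
9. Dia not p, v   [Box-rule on 4 via uRv]
10. p, v   [neg-Dia-rule on 5 via uRv]
11. not q, v   [neg-and-rule on 8 (branches; this branch)]
12. not p, w   [Dia-rule on 6: fresh world w, uRw]
13. Dia not p, w   [Box-rule on 4 via uRw]
14. p, w   [neg-Dia-rule on 5 via uRw]
Accessibility: uRu, uRv, uRw, vRv, wRw
Branch closes: p and not p both at w.
(One branch shown.) All branches close.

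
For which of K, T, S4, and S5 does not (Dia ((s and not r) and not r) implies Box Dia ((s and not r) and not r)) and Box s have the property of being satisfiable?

S5-tableau for the formula:
1. not (Dia ((s and not r) and not r) implies Box Dia ((s and not r) and not r)) and Box s, w0
2. not (Dia ((s and not r) and not r) implies Box Dia ((s and not r) and not r)), w0
3. Box s, w0
4. Dia ((s and not r) and not r), w0
5. not Box Dia ((s and not r) and not r), w0
6. s, w0
7. (s and not r) and not r, w1
8. s and not r, w1
9. not r, w1
10. s, w1
11. not Dia ((s and not r) and not r), w2
12. s, w2
13. not ((s and not r) and not r), w0
14. not ((s and not r) and not r), w1
15. not ((s and not r) and not r), w2
16. not (s and not r), w0
17. not (s and not r), w1
18. r, w2
19. r, w0
20. r, w1
Accessibility: w0Rw0, w0Rw1, w0Rw2, w1Rw0, w1Rw1, w1Rw2, w2Rw0, w2Rw1, w2Rw2
Branch closes: r and not r both at w1.
Every branch closes (one shown): unsatisfiable in S5.
S4-tableau for the formula:
1. not (Dia ((s and not r) and not r) implies Box Dia ((s and not r) and not r)) and Box s, w0
2. not (Dia ((s and not r) and not r) implies Box Dia ((s and not r) and not r)), w0
3. Box s, w0
4. Dia ((s and not r) and not r), w0
5. not Box Dia ((s and not r) and not r), w0
6. s, w0
7. (s and not r) and not r, w1
8. s and not r, w1
9. not r, w1
10. s, w1
11. not Dia ((s and not r) and not r), w2
12. s, w2
13. not ((s and not r) and not r), w2
14. r, w2
Accessibility: w0Rw0, w0Rw1, w0Rw2, w1Rw1, w2Rw2
Complete open branch: satisfiable in S4, hence also in K, T (this S4-model is also a K-model and a T-model).

K, T, S4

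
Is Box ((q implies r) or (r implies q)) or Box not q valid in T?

Tableau for the negation not (Box ((q implies r) or (r implies q)) or Box not q):
1. not (Box ((q implies r) or (r implies q)) or Box not q), 0
2. not Box ((q implies r) or (r implies q)), 0
3. not Box not q, 0
4. not ((q implies r) or (r implies q)), 1
5. not (q implies r), 1
6. not (r implies q), 1
7. q, 1
8. not r, 1
9. r, 1
10. not q, 1
Accessibility: 0R0, 0R1, 1R1
Branch closes: r and not r both at 1.
All branches of the negation close; one closing branch shown above.

Valid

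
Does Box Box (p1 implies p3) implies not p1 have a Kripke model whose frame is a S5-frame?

1. Box Box (p1 implies p3) implies not p1, u
2. not p1, u
Accessibility: uRu

Yes, satisfiable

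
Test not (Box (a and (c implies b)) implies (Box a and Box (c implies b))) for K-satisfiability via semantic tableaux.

No, unsatisfiable

1. not (Box (a and (c implies b)) implies (Box a and Box (c implies b))), u
2. Box (a and (c implies b)), u   [neg-implies-rule on 1]
3. not (Box a and Box (c implies b)), u   [neg-implies-rule on 1]
4. not Box (c implies b), u   [neg-and-rule on 3 (branches; this branch)]
5. not (c implies b), v   [neg-Box-rule on 4: fresh world v, uRv]
6. c, v   [neg-implies-rule on 5]
7. not b, v   [neg-implies-rule on 5]
8. a and (c implies b), v   [Box-rule on 2 via uRv]
9. a, v   [and-rule on 8]
10. c implies b, v   [and-rule on 8]
11. b, v   [implies-rule on 10 (branches; this branch)]
Accessibility: uRv
Branch closes: b and not b both at v.
All branches of the tableau close; one closing branch shown above.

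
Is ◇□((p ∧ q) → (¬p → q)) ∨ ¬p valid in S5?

Tableau for the negation ¬(◇□((p ∧ q) → (¬p → q)) ∨ ¬p):
1. ¬(◇□((p ∧ q) → (¬p → q)) ∨ ¬p), 0
2. ¬◇□((p ∧ q) → (¬p → q)), 0
3. p, 0
4. ¬□((p ∧ q) → (¬p → q)), 0
5. ¬((p ∧ q) → (¬p → q)), 1
6. p ∧ q, 1
7. ¬(¬p → q), 1
8. p, 1
9. q, 1
10. ¬p, 1
11. ¬q, 1
Accessibility: 0R0, 0R1, 1R0, 1R1
Branch closes: p and ¬p both at 1.
Every branch of the negation's tableau closes; the branch above is one of them.

Valid in S5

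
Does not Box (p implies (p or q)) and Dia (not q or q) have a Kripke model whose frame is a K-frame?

1. not Box (p implies (p or q)) and Dia (not q or q), w0
2. not Box (p implies (p or q)), w0   [and-rule on 1]
3. Dia (not q or q), w0   [and-rule on 1]
4. not (p implies (p or q)), w1   [neg-Box-rule on 2: fresh world w1, w0Rw1]
5. p, w1   [neg-implies-rule on 4]
6. not (p or q), w1   [neg-implies-rule on 4]
7. not p, w1   [neg-or-rule on 6]
8. not q, w1   [neg-or-rule on 6]
Accessibility: w0Rw1
Branch closes: p and not p both at w1.
All branches of the tableau close; one closing branch shown above.

Unsatisfiable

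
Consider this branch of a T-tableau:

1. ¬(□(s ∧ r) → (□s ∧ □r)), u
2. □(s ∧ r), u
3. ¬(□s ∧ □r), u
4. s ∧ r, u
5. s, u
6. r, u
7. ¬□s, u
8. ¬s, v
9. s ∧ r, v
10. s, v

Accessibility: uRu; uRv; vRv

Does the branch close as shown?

Yes, closed

Both s and ¬s appear at v.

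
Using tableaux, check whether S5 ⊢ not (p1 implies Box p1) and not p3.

Tableau for the negation not (not (p1 implies Box p1) and not p3):
1. not (not (p1 implies Box p1) and not p3), 0
2. p3, 0   [neg-and-rule on 1 (branches; this branch)]
Accessibility: 0R0
The negation has an open branch (countermodel exists).

No, not valid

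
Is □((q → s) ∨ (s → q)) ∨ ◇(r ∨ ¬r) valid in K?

Valid in K

Tableau for the negation ¬(□((q → s) ∨ (s → q)) ∨ ◇(r ∨ ¬r)):
1. ¬(□((q → s) ∨ (s → q)) ∨ ◇(r ∨ ¬r)), w0
2. ¬□((q → s) ∨ (s → q)), w0
3. ¬◇(r ∨ ¬r), w0
4. ¬((q → s) ∨ (s → q)), w1
5. ¬(q → s), w1
6. ¬(s → q), w1
7. q, w1
8. ¬s, w1
9. s, w1
10. ¬q, w1
Accessibility: w0Rw1
Branch closes: s and ¬s both at w1.
Every branch of the negation's tableau closes; the branch above is one of them.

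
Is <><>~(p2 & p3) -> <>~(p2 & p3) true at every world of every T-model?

Not valid

Tableau for the negation ~(<><>~(p2 & p3) -> <>~(p2 & p3)):
1. ~(<><>~(p2 & p3) -> <>~(p2 & p3)), 0
2. <><>~(p2 & p3), 0
3. ~<>~(p2 & p3), 0
4. p2 & p3, 0
5. p2, 0
6. p3, 0
7. <>~(p2 & p3), 1
8. p2 & p3, 1
9. p2, 1
10. p3, 1
11. ~(p2 & p3), 2
12. ~p3, 2
Accessibility: 0R0, 0R1, 1R1, 1R2, 2R2
The negation has an open branch (countermodel exists).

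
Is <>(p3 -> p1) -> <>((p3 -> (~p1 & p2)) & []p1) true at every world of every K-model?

No, not valid

Tableau for the negation ~(<>(p3 -> p1) -> <>((p3 -> (~p1 & p2)) & []p1)):
1. ~(<>(p3 -> p1) -> <>((p3 -> (~p1 & p2)) & []p1)), 0
2. <>(p3 -> p1), 0   [~->-rule on 1]
3. ~<>((p3 -> (~p1 & p2)) & []p1), 0   [~->-rule on 1]
4. p3 -> p1, 1   [<>-rule on 2: fresh world 1, 0R1]
5. ~((p3 -> (~p1 & p2)) & []p1), 1   [~<>-rule on 3 via 0R1]
6. p1, 1   [->-rule on 4 (branches; this branch)]
7. ~[]p1, 1   [~&-rule on 5 (branches; this branch)]
8. ~p1, 2   [~[]-rule on 7: fresh world 2, 1R2]
Accessibility: 0R1, 1R2
The negation has an open branch (countermodel exists).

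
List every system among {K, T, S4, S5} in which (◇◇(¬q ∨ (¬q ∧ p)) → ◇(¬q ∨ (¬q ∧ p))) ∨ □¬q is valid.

S4, S5

S4-tableau for the negation ¬((◇◇(¬q ∨ (¬q ∧ p)) → ◇(¬q ∨ (¬q ∧ p))) ∨ □¬q):
1. ¬((◇◇(¬q ∨ (¬q ∧ p)) → ◇(¬q ∨ (¬q ∧ p))) ∨ □¬q), w0
2. ¬(◇◇(¬q ∨ (¬q ∧ p)) → ◇(¬q ∨ (¬q ∧ p))), w0
3. ¬□¬q, w0
4. ◇◇(¬q ∨ (¬q ∧ p)), w0
5. ¬◇(¬q ∨ (¬q ∧ p)), w0
6. ¬(¬q ∨ (¬q ∧ p)), w0
7. q, w0
8. ¬(¬q ∧ p), w0
9. ¬p, w0
10. q, w1
11. ¬(¬q ∨ (¬q ∧ p)), w1
12. ¬(¬q ∧ p), w1
13. ¬p, w1
14. ◇(¬q ∨ (¬q ∧ p)), w2
15. ¬(¬q ∨ (¬q ∧ p)), w2
16. q, w2
17. ¬(¬q ∧ p), w2
18. ¬p, w2
19. ¬q ∨ (¬q ∧ p), w3
20. ¬(¬q ∨ (¬q ∧ p)), w3
21. q, w3
22. ¬(¬q ∧ p), w3
23. ¬q ∧ p, w3
24. ¬q, w3
25. p, w3
Accessibility: w0Rw0, w0Rw1, w0Rw2, w0Rw3, w1Rw1, w2Rw2, w2Rw3, w3Rw3
Branch closes: q and ¬q both at w3.
Every branch closes (one shown): valid in S4, hence also in S5 (every theorem of S4 is a theorem of S5).
T-tableau for the negation ¬((◇◇(¬q ∨ (¬q ∧ p)) → ◇(¬q ∨ (¬q ∧ p))) ∨ □¬q):
1. ¬((◇◇(¬q ∨ (¬q ∧ p)) → ◇(¬q ∨ (¬q ∧ p))) ∨ □¬q), w0
2. ¬(◇◇(¬q ∨ (¬q ∧ p)) → ◇(¬q ∨ (¬q ∧ p))), w0
3. ¬□¬q, w0
4. ◇◇(¬q ∨ (¬q ∧ p)), w0
5. ¬◇(¬q ∨ (¬q ∧ p)), w0
6. ¬(¬q ∨ (¬q ∧ p)), w0
7. q, w0
8. ¬(¬q ∧ p), w0
9. ¬p, w0
10. q, w1
11. ¬(¬q ∨ (¬q ∧ p)), w1
12. ¬(¬q ∧ p), w1
13. ¬p, w1
14. ◇(¬q ∨ (¬q ∧ p)), w2
15. ¬(¬q ∨ (¬q ∧ p)), w2
16. q, w2
17. ¬(¬q ∧ p), w2
18. ¬p, w2
19. ¬q ∨ (¬q ∧ p), w3
20. ¬q ∧ p, w3
21. ¬q, w3
22. p, w3
Accessibility: w0Rw0, w0Rw1, w0Rw2, w1Rw1, w2Rw2, w2Rw3, w3Rw3
Complete open branch: countermodel on a T-frame, so not valid in T, nor in K (the same frame is also a K-frame).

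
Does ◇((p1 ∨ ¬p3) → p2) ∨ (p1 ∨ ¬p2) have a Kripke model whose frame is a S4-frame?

Yes, satisfiable

1. ◇((p1 ∨ ¬p3) → p2) ∨ (p1 ∨ ¬p2), 0
2. p1 ∨ ¬p2, 0
3. ¬p2, 0
Accessibility: 0R0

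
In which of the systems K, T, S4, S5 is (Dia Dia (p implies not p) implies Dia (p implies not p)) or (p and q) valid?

S4-tableau for the negation not ((Dia Dia (p implies not p) implies Dia (p implies not p)) or (p and q)):
1. not ((Dia Dia (p implies not p) implies Dia (p implies not p)) or (p and q)), 0
2. not (Dia Dia (p implies not p) implies Dia (p implies not p)), 0
3. not (p and q), 0
4. Dia Dia (p implies not p), 0
5. not Dia (p implies not p), 0
6. not (p implies not p), 0
7. p, 0
8. not q, 0
9. Dia (p implies not p), 1
10. not (p implies not p), 1
11. p, 1
12. p implies not p, 2
13. not (p implies not p), 2
14. p, 2
15. not p, 2
Accessibility: 0R0, 0R1, 0R2, 1R1, 1R2, 2R2
Branch closes: p and not p both at 2.
Every branch closes (one shown): valid in S4, hence also in S5 (every theorem of S4 is a theorem of S5).
T-tableau for the negation not ((Dia Dia (p implies not p) implies Dia (p implies not p)) or (p and q)):
1. not ((Dia Dia (p implies not p) implies Dia (p implies not p)) or (p and q)), 0
2. not (Dia Dia (p implies not p) implies Dia (p implies not p)), 0
3. not (p and q), 0
4. Dia Dia (p implies not p), 0
5. not Dia (p implies not p), 0
6. not (p implies not p), 0
7. p, 0
8. not q, 0
9. Dia (p implies not p), 1
10. not (p implies not p), 1
11. p, 1
12. p implies not p, 2
13. not p, 2
Accessibility: 0R0, 0R1, 1R1, 1R2, 2R2
Complete open branch: countermodel on a T-frame, so not valid in T, nor in K (the same frame is also a K-frame).

S4, S5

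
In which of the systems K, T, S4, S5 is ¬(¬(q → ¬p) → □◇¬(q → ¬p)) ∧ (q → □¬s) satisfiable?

K, T, S4

S5-tableau for the formula:
1. ¬(¬(q → ¬p) → □◇¬(q → ¬p)) ∧ (q → □¬s), w0
2. ¬(¬(q → ¬p) → □◇¬(q → ¬p)), w0   [∧-rule on 1]
3. q → □¬s, w0   [∧-rule on 1]
4. ¬(q → ¬p), w0   [¬→-rule on 2]
5. ¬□◇¬(q → ¬p), w0   [¬→-rule on 2]
6. q, w0   [¬→-rule on 4]
7. p, w0   [¬→-rule on 4]
8. □¬s, w0   [→-rule on 3 (branches; this branch)]
9. ¬s, w0   [□-rule on 8 via w0Rw0]
10. ¬◇¬(q → ¬p), w1   [¬□-rule on 5: fresh world w1, w0Rw1]
11. ¬s, w1   [□-rule on 8 via w0Rw1]
12. q → ¬p, w0   [¬◇-rule on 10 via w1Rw0]
13. q → ¬p, w1   [¬◇-rule on 10 via w1Rw1]
14. ¬p, w0   [→-rule on 12 (branches; this branch)]
Accessibility: w0Rw0, w0Rw1, w1Rw0, w1Rw1
Branch closes: p and ¬p both at w0.
Every branch closes (one shown): unsatisfiable in S5.
S4-tableau for the formula:
1. ¬(¬(q → ¬p) → □◇¬(q → ¬p)) ∧ (q → □¬s), w0
2. ¬(¬(q → ¬p) → □◇¬(q → ¬p)), w0   [∧-rule on 1]
3. q → □¬s, w0   [∧-rule on 1]
4. ¬(q → ¬p), w0   [¬→-rule on 2]
5. ¬□◇¬(q → ¬p), w0   [¬→-rule on 2]
6. q, w0   [¬→-rule on 4]
7. p, w0   [¬→-rule on 4]
8. □¬s, w0   [→-rule on 3 (branches; this branch)]
9. ¬s, w0   [□-rule on 8 via w0Rw0]
10. ¬◇¬(q → ¬p), w1   [¬□-rule on 5: fresh world w1, w0Rw1]
11. ¬s, w1   [□-rule on 8 via w0Rw1]
12. q → ¬p, w1   [¬◇-rule on 10 via w1Rw1]
13. ¬p, w1   [→-rule on 12 (branches; this branch)]
Accessibility: w0Rw0, w0Rw1, w1Rw1
Complete open branch: satisfiable in S4, hence also in K, T (this S4-model is also a K-model and a T-model).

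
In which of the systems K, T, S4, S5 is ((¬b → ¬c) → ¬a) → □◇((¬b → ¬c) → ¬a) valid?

S4-tableau for the negation ¬(((¬b → ¬c) → ¬a) → □◇((¬b → ¬c) → ¬a)):
1. ¬(((¬b → ¬c) → ¬a) → □◇((¬b → ¬c) → ¬a)), u
2. (¬b → ¬c) → ¬a, u
3. ¬□◇((¬b → ¬c) → ¬a), u
4. ¬a, u
5. ¬◇((¬b → ¬c) → ¬a), v
6. ¬((¬b → ¬c) → ¬a), v
7. ¬b → ¬c, v
8. a, v
9. ¬c, v
Accessibility: uRu, uRv, vRv
Complete open branch: countermodel on an S4-frame, so not valid in S4, nor in K, T (the same frame is also a K-frame and a T-frame).
S5-tableau for the negation ¬(((¬b → ¬c) → ¬a) → □◇((¬b → ¬c) → ¬a)):
1. ¬(((¬b → ¬c) → ¬a) → □◇((¬b → ¬c) → ¬a)), u
2. (¬b → ¬c) → ¬a, u
3. ¬□◇((¬b → ¬c) → ¬a), u
4. ¬(¬b → ¬c), u
5. ¬b, u
6. c, u
7. ¬◇((¬b → ¬c) → ¬a), v
8. ¬((¬b → ¬c) → ¬a), u
9. ¬b → ¬c, u
10. a, u
11. ¬((¬b → ¬c) → ¬a), v
12. ¬b → ¬c, v
13. a, v
14. ¬c, u
Accessibility: uRu, uRv, vRu, vRv
Branch closes: c and ¬c both at u.
Every branch closes (one shown): valid in S5.

S5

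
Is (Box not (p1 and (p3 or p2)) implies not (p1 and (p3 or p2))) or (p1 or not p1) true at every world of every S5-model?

Valid

Tableau for the negation not ((Box not (p1 and (p3 or p2)) implies not (p1 and (p3 or p2))) or (p1 or not p1)):
1. not ((Box not (p1 and (p3 or p2)) implies not (p1 and (p3 or p2))) or (p1 or not p1)), w0
2. not (Box not (p1 and (p3 or p2)) implies not (p1 and (p3 or p2))), w0
3. not (p1 or not p1), w0
4. Box not (p1 and (p3 or p2)), w0
5. p1 and (p3 or p2), w0
6. not p1, w0
7. p1, w0
Accessibility: w0Rw0
Branch closes: p1 and not p1 both at w0.
All branches of the negation close; one closing branch shown above.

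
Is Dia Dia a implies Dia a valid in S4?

Tableau for the negation not (Dia Dia a implies Dia a):
1. not (Dia Dia a implies Dia a), 0
2. Dia Dia a, 0
3. not Dia a, 0
4. not a, 0
5. Dia a, 1
6. not a, 1
7. a, 2
8. not a, 2
Accessibility: 0R0, 0R1, 0R2, 1R1, 1R2, 2R2
Branch closes: a and not a both at 2.
All branches of the negation close; one closing branch shown above.

Valid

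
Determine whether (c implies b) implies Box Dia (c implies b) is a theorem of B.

Tableau for the negation not ((c implies b) implies Box Dia (c implies b)):
1. not ((c implies b) implies Box Dia (c implies b)), 0
2. c implies b, 0
3. not Box Dia (c implies b), 0
4. b, 0
5. not Dia (c implies b), 1
6. not (c implies b), 0
7. c, 0
8. not b, 0
Accessibility: 0R0, 0R1, 1R0, 1R1
Branch closes: b and not b both at 0.
All branches of the negation close; one closing branch shown above.

Valid in B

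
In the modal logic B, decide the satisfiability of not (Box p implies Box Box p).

Satisfiable

1. not (Box p implies Box Box p), w0
2. Box p, w0
3. not Box Box p, w0
4. p, w0
5. not Box p, w1
6. p, w1
7. not p, w2
Accessibility: w0Rw0, w0Rw1, w1Rw0, w1Rw1, w1Rw2, w2Rw1, w2Rw2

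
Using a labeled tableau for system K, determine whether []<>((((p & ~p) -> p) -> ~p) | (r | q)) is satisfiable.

Satisfiable

1. []<>((((p & ~p) -> p) -> ~p) | (r | q)), w0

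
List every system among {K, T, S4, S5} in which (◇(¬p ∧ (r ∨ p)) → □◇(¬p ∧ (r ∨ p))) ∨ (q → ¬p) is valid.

S4-tableau for the negation ¬((◇(¬p ∧ (r ∨ p)) → □◇(¬p ∧ (r ∨ p))) ∨ (q → ¬p)):
1. ¬((◇(¬p ∧ (r ∨ p)) → □◇(¬p ∧ (r ∨ p))) ∨ (q → ¬p)), w0
2. ¬(◇(¬p ∧ (r ∨ p)) → □◇(¬p ∧ (r ∨ p))), w0   [¬∨-rule on 1]
3. ¬(q → ¬p), w0   [¬∨-rule on 1]
4. ◇(¬p ∧ (r ∨ p)), w0   [¬→-rule on 2]
5. ¬□◇(¬p ∧ (r ∨ p)), w0   [¬→-rule on 2]
6. q, w0   [¬→-rule on 3]
7. p, w0   [¬→-rule on 3]
8. ¬p ∧ (r ∨ p), w1   [◇-rule on 4: fresh world w1, w0Rw1]
9. ¬p, w1   [∧-rule on 8]
10. r ∨ p, w1   [∧-rule on 8]
11. r, w1   [∨-rule on 10 (branches; this branch)]
12. ¬◇(¬p ∧ (r ∨ p)), w2   [¬□-rule on 5: fresh world w2, w0Rw2]
13. ¬(¬p ∧ (r ∨ p)), w2   [¬◇-rule on 12 via w2Rw2]
14. ¬(r ∨ p), w2   [¬∧-rule on 13 (branches; this branch)]
15. ¬r, w2   [¬∨-rule on 14]
16. ¬p, w2   [¬∨-rule on 14]
Accessibility: w0Rw0, w0Rw1, w0Rw2, w1Rw1, w2Rw2
Complete open branch: countermodel on an S4-frame, so not valid in S4, nor in K, T (the same frame is also a K-frame and a T-frame).
S5-tableau for the negation ¬((◇(¬p ∧ (r ∨ p)) → □◇(¬p ∧ (r ∨ p))) ∨ (q → ¬p)):
1. ¬((◇(¬p ∧ (r ∨ p)) → □◇(¬p ∧ (r ∨ p))) ∨ (q → ¬p)), w0
2. ¬(◇(¬p ∧ (r ∨ p)) → □◇(¬p ∧ (r ∨ p))), w0   [¬∨-rule on 1]
3. ¬(q → ¬p), w0   [¬∨-rule on 1]
4. ◇(¬p ∧ (r ∨ p)), w0   [¬→-rule on 2]
5. ¬□◇(¬p ∧ (r ∨ p)), w0   [¬→-rule on 2]
6. q, w0   [¬→-rule on 3]
7. p, w0   [¬→-rule on 3]
8. ¬p ∧ (r ∨ p), w1   [◇-rule on 4: fresh world w1, w0Rw1]
9. ¬p, w1   [∧-rule on 8]
10. r ∨ p, w1   [∧-rule on 8]
11. r, w1   [∨-rule on 10 (branches; this branch)]
12. ¬◇(¬p ∧ (r ∨ p)), w2   [¬□-rule on 5: fresh world w2, w0Rw2]
13. ¬(¬p ∧ (r ∨ p)), w0   [¬◇-rule on 12 via w2Rw0]
14. ¬(¬p ∧ (r ∨ p)), w1   [¬◇-rule on 12 via w2Rw1]
15. ¬(¬p ∧ (r ∨ p)), w2   [¬◇-rule on 12 via w2Rw2]
16. ¬(r ∨ p), w1   [¬∧-rule on 14 (branches; this branch)]
17. ¬r, w1   [¬∨-rule on 16]
Accessibility: w0Rw0, w0Rw1, w0Rw2, w1Rw0, w1Rw1, w1Rw2, w2Rw0, w2Rw1, w2Rw2
Branch closes: r and ¬r both at w1.
Every branch closes (one shown): valid in S5.

S5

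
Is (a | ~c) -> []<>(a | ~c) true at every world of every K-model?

Not valid

Tableau for the negation ~((a | ~c) -> []<>(a | ~c)):
1. ~((a | ~c) -> []<>(a | ~c)), u
2. a | ~c, u
3. ~[]<>(a | ~c), u
4. ~c, u
5. ~<>(a | ~c), v
Accessibility: uRv
The negation has an open branch (countermodel exists).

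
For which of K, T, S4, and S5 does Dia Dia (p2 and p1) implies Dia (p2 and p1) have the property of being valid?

S4, S5

S4-tableau for the negation not (Dia Dia (p2 and p1) implies Dia (p2 and p1)):
1. not (Dia Dia (p2 and p1) implies Dia (p2 and p1)), 0
2. Dia Dia (p2 and p1), 0   [neg-implies-rule on 1]
3. not Dia (p2 and p1), 0   [neg-implies-rule on 1]
4. not (p2 and p1), 0   [neg-Dia-rule on 3 via 0R0]
5. not p1, 0   [neg-and-rule on 4 (branches; this branch)]
6. Dia (p2 and p1), 1   [Dia-rule on 2: fresh world 1, 0R1]
7. not (p2 and p1), 1   [neg-Dia-rule on 3 via 0R1]
8. not p1, 1   [neg-and-rule on 7 (branches; this branch)]
9. p2 and p1, 2   [Dia-rule on 6: fresh world 2, 1R2]
10. p2, 2   [and-rule on 9]
11. p1, 2   [and-rule on 9]
12. not (p2 and p1), 2   [neg-Dia-rule on 3 via 0R2]
13. not p1, 2   [neg-and-rule on 12 (branches; this branch)]
Accessibility: 0R0, 0R1, 0R2, 1R1, 1R2, 2R2
Branch closes: p1 and not p1 both at 2.
Every branch closes (one shown): valid in S4, hence also in S5 (every theorem of S4 is a theorem of S5).
T-tableau for the negation not (Dia Dia (p2 and p1) implies Dia (p2 and p1)):
1. not (Dia Dia (p2 and p1) implies Dia (p2 and p1)), 0
2. Dia Dia (p2 and p1), 0   [neg-implies-rule on 1]
3. not Dia (p2 and p1), 0   [neg-implies-rule on 1]
4. not (p2 and p1), 0   [neg-Dia-rule on 3 via 0R0]
5. not p1, 0   [neg-and-rule on 4 (branches; this branch)]
6. Dia (p2 and p1), 1   [Dia-rule on 2: fresh world 1, 0R1]
7. not (p2 and p1), 1   [neg-Dia-rule on 3 via 0R1]
8. not p1, 1   [neg-and-rule on 7 (branches; this branch)]
9. p2 and p1, 2   [Dia-rule on 6: fresh world 2, 1R2]
10. p2, 2   [and-rule on 9]
11. p1, 2   [and-rule on 9]
Accessibility: 0R0, 0R1, 1R1, 1R2, 2R2
Complete open branch: countermodel on a T-frame, so not valid in T, nor in K (the same frame is also a K-frame).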